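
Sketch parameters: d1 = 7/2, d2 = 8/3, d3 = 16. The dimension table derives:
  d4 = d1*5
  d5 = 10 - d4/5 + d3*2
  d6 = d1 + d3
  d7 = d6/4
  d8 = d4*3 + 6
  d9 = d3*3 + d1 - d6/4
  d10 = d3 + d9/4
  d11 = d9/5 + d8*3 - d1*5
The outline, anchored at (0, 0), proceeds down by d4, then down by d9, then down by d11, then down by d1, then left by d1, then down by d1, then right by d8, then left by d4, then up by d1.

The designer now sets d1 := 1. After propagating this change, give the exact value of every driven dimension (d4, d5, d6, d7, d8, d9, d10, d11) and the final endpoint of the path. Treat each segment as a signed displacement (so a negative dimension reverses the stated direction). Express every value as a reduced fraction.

d4 = 5
d5 = 41
d6 = 17
d7 = 17/4
d8 = 21
d9 = 179/4
d10 = 435/16
d11 = 1339/20
endpoint = (15, -1177/10)

Apply edit: d1 := 1
  d4 = d1*5 = 5
  d5 = 10 - d4/5 + d3*2 = 41
  d6 = d1 + d3 = 17
  d7 = d6/4 = 17/4
  d8 = d4*3 + 6 = 21
  d9 = d3*3 + d1 - d6/4 = 179/4
  d10 = d3 + d9/4 = 435/16
  d11 = d9/5 + d8*3 - d1*5 = 1339/20
Walk from origin (0, 0):
  seg 1: down by d4 = 5 → (0, -5)
  seg 2: down by d9 = 179/4 → (0, -199/4)
  seg 3: down by d11 = 1339/20 → (0, -1167/10)
  seg 4: down by d1 = 1 → (0, -1177/10)
  seg 5: left by d1 = 1 → (-1, -1177/10)
  seg 6: down by d1 = 1 → (-1, -1187/10)
  seg 7: right by d8 = 21 → (20, -1187/10)
  seg 8: left by d4 = 5 → (15, -1187/10)
  seg 9: up by d1 = 1 → (15, -1177/10)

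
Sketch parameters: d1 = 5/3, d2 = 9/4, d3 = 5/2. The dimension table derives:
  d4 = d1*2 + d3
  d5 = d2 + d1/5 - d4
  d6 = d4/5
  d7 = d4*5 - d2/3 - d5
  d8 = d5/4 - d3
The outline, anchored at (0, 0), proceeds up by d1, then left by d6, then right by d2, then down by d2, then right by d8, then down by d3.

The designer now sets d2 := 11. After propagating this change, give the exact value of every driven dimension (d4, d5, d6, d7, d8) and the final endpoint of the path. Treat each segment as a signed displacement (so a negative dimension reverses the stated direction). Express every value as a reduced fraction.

Apply edit: d2 := 11
  d4 = d1*2 + d3 = 35/6
  d5 = d2 + d1/5 - d4 = 11/2
  d6 = d4/5 = 7/6
  d7 = d4*5 - d2/3 - d5 = 20
  d8 = d5/4 - d3 = -9/8
Walk from origin (0, 0):
  seg 1: up by d1 = 5/3 → (0, 5/3)
  seg 2: left by d6 = 7/6 → (-7/6, 5/3)
  seg 3: right by d2 = 11 → (59/6, 5/3)
  seg 4: down by d2 = 11 → (59/6, -28/3)
  seg 5: right by d8 = -9/8 → (209/24, -28/3)
  seg 6: down by d3 = 5/2 → (209/24, -71/6)

d4 = 35/6
d5 = 11/2
d6 = 7/6
d7 = 20
d8 = -9/8
endpoint = (209/24, -71/6)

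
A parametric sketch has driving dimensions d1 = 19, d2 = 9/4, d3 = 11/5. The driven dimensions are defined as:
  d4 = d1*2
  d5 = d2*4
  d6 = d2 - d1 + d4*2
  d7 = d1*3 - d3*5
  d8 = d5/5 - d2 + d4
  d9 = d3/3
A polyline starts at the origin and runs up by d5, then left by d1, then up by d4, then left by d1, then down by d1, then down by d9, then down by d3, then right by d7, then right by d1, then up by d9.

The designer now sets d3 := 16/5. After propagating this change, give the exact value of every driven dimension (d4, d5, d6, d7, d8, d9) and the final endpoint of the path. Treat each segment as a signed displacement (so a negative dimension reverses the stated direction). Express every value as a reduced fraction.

d4 = 38
d5 = 9
d6 = 237/4
d7 = 41
d8 = 751/20
d9 = 16/15
endpoint = (22, 124/5)

Apply edit: d3 := 16/5
  d4 = d1*2 = 38
  d5 = d2*4 = 9
  d6 = d2 - d1 + d4*2 = 237/4
  d7 = d1*3 - d3*5 = 41
  d8 = d5/5 - d2 + d4 = 751/20
  d9 = d3/3 = 16/15
Walk from origin (0, 0):
  seg 1: up by d5 = 9 → (0, 9)
  seg 2: left by d1 = 19 → (-19, 9)
  seg 3: up by d4 = 38 → (-19, 47)
  seg 4: left by d1 = 19 → (-38, 47)
  seg 5: down by d1 = 19 → (-38, 28)
  seg 6: down by d9 = 16/15 → (-38, 404/15)
  seg 7: down by d3 = 16/5 → (-38, 356/15)
  seg 8: right by d7 = 41 → (3, 356/15)
  seg 9: right by d1 = 19 → (22, 356/15)
  seg 10: up by d9 = 16/15 → (22, 124/5)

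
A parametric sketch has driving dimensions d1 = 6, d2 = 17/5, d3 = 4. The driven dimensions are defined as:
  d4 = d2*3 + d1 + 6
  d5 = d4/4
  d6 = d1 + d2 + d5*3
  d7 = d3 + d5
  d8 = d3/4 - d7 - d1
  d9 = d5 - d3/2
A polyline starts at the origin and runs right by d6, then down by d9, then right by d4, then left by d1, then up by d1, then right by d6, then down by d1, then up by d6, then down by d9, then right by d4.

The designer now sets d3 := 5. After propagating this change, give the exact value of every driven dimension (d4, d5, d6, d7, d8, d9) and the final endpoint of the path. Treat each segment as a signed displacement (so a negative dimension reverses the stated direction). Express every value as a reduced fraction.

Apply edit: d3 := 5
  d4 = d2*3 + d1 + 6 = 111/5
  d5 = d4/4 = 111/20
  d6 = d1 + d2 + d5*3 = 521/20
  d7 = d3 + d5 = 211/20
  d8 = d3/4 - d7 - d1 = -153/10
  d9 = d5 - d3/2 = 61/20
Walk from origin (0, 0):
  seg 1: right by d6 = 521/20 → (521/20, 0)
  seg 2: down by d9 = 61/20 → (521/20, -61/20)
  seg 3: right by d4 = 111/5 → (193/4, -61/20)
  seg 4: left by d1 = 6 → (169/4, -61/20)
  seg 5: up by d1 = 6 → (169/4, 59/20)
  seg 6: right by d6 = 521/20 → (683/10, 59/20)
  seg 7: down by d1 = 6 → (683/10, -61/20)
  seg 8: up by d6 = 521/20 → (683/10, 23)
  seg 9: down by d9 = 61/20 → (683/10, 399/20)
  seg 10: right by d4 = 111/5 → (181/2, 399/20)

d4 = 111/5
d5 = 111/20
d6 = 521/20
d7 = 211/20
d8 = -153/10
d9 = 61/20
endpoint = (181/2, 399/20)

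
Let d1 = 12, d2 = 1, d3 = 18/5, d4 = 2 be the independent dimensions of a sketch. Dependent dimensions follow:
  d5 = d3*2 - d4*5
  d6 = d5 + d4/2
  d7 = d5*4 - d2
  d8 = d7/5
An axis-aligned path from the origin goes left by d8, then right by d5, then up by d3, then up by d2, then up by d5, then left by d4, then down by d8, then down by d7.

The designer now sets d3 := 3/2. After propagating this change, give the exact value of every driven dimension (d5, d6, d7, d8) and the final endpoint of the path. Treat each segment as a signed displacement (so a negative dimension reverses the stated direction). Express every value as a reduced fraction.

Apply edit: d3 := 3/2
  d5 = d3*2 - d4*5 = -7
  d6 = d5 + d4/2 = -6
  d7 = d5*4 - d2 = -29
  d8 = d7/5 = -29/5
Walk from origin (0, 0):
  seg 1: left by d8 = -29/5 → (29/5, 0)
  seg 2: right by d5 = -7 → (-6/5, 0)
  seg 3: up by d3 = 3/2 → (-6/5, 3/2)
  seg 4: up by d2 = 1 → (-6/5, 5/2)
  seg 5: up by d5 = -7 → (-6/5, -9/2)
  seg 6: left by d4 = 2 → (-16/5, -9/2)
  seg 7: down by d8 = -29/5 → (-16/5, 13/10)
  seg 8: down by d7 = -29 → (-16/5, 303/10)

d5 = -7
d6 = -6
d7 = -29
d8 = -29/5
endpoint = (-16/5, 303/10)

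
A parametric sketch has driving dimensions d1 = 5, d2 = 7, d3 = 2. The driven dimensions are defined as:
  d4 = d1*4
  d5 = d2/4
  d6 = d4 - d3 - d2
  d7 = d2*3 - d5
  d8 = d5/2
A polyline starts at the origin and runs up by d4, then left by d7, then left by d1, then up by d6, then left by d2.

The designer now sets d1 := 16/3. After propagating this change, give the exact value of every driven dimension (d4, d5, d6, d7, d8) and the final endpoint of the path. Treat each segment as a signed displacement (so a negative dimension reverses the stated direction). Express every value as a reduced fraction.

d4 = 64/3
d5 = 7/4
d6 = 37/3
d7 = 77/4
d8 = 7/8
endpoint = (-379/12, 101/3)

Apply edit: d1 := 16/3
  d4 = d1*4 = 64/3
  d5 = d2/4 = 7/4
  d6 = d4 - d3 - d2 = 37/3
  d7 = d2*3 - d5 = 77/4
  d8 = d5/2 = 7/8
Walk from origin (0, 0):
  seg 1: up by d4 = 64/3 → (0, 64/3)
  seg 2: left by d7 = 77/4 → (-77/4, 64/3)
  seg 3: left by d1 = 16/3 → (-295/12, 64/3)
  seg 4: up by d6 = 37/3 → (-295/12, 101/3)
  seg 5: left by d2 = 7 → (-379/12, 101/3)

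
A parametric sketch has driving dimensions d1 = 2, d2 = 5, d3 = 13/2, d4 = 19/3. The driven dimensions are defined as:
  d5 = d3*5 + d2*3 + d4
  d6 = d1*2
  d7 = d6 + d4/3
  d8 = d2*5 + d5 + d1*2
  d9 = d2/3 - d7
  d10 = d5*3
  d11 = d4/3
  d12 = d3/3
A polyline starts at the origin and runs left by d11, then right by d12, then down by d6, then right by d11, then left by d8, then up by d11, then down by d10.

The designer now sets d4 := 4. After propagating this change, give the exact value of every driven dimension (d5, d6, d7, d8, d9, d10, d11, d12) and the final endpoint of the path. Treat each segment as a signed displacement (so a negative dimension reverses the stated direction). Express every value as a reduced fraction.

d5 = 103/2
d6 = 4
d7 = 16/3
d8 = 161/2
d9 = -11/3
d10 = 309/2
d11 = 4/3
d12 = 13/6
endpoint = (-235/3, -943/6)

Apply edit: d4 := 4
  d5 = d3*5 + d2*3 + d4 = 103/2
  d6 = d1*2 = 4
  d7 = d6 + d4/3 = 16/3
  d8 = d2*5 + d5 + d1*2 = 161/2
  d9 = d2/3 - d7 = -11/3
  d10 = d5*3 = 309/2
  d11 = d4/3 = 4/3
  d12 = d3/3 = 13/6
Walk from origin (0, 0):
  seg 1: left by d11 = 4/3 → (-4/3, 0)
  seg 2: right by d12 = 13/6 → (5/6, 0)
  seg 3: down by d6 = 4 → (5/6, -4)
  seg 4: right by d11 = 4/3 → (13/6, -4)
  seg 5: left by d8 = 161/2 → (-235/3, -4)
  seg 6: up by d11 = 4/3 → (-235/3, -8/3)
  seg 7: down by d10 = 309/2 → (-235/3, -943/6)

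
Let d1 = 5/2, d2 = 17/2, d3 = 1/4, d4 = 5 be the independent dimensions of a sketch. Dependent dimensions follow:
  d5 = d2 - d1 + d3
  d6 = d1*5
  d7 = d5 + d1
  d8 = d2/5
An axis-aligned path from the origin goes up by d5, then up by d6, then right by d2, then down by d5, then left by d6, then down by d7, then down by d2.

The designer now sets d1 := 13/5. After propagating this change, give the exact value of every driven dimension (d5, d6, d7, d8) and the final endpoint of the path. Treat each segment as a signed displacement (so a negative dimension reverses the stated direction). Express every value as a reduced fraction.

d5 = 123/20
d6 = 13
d7 = 35/4
d8 = 17/10
endpoint = (-9/2, -17/4)

Apply edit: d1 := 13/5
  d5 = d2 - d1 + d3 = 123/20
  d6 = d1*5 = 13
  d7 = d5 + d1 = 35/4
  d8 = d2/5 = 17/10
Walk from origin (0, 0):
  seg 1: up by d5 = 123/20 → (0, 123/20)
  seg 2: up by d6 = 13 → (0, 383/20)
  seg 3: right by d2 = 17/2 → (17/2, 383/20)
  seg 4: down by d5 = 123/20 → (17/2, 13)
  seg 5: left by d6 = 13 → (-9/2, 13)
  seg 6: down by d7 = 35/4 → (-9/2, 17/4)
  seg 7: down by d2 = 17/2 → (-9/2, -17/4)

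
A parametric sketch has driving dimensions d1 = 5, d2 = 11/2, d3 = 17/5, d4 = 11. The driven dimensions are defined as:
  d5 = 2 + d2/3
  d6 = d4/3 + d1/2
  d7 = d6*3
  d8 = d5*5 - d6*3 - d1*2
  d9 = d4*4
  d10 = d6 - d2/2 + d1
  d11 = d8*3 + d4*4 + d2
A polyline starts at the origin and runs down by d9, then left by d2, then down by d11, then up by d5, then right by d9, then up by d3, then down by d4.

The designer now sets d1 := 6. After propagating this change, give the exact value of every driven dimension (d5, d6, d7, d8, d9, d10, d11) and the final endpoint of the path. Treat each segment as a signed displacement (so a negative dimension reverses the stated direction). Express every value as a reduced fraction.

d5 = 23/6
d6 = 20/3
d7 = 20
d8 = -77/6
d9 = 44
d10 = 119/12
d11 = 11
endpoint = (77/2, -1763/30)

Apply edit: d1 := 6
  d5 = 2 + d2/3 = 23/6
  d6 = d4/3 + d1/2 = 20/3
  d7 = d6*3 = 20
  d8 = d5*5 - d6*3 - d1*2 = -77/6
  d9 = d4*4 = 44
  d10 = d6 - d2/2 + d1 = 119/12
  d11 = d8*3 + d4*4 + d2 = 11
Walk from origin (0, 0):
  seg 1: down by d9 = 44 → (0, -44)
  seg 2: left by d2 = 11/2 → (-11/2, -44)
  seg 3: down by d11 = 11 → (-11/2, -55)
  seg 4: up by d5 = 23/6 → (-11/2, -307/6)
  seg 5: right by d9 = 44 → (77/2, -307/6)
  seg 6: up by d3 = 17/5 → (77/2, -1433/30)
  seg 7: down by d4 = 11 → (77/2, -1763/30)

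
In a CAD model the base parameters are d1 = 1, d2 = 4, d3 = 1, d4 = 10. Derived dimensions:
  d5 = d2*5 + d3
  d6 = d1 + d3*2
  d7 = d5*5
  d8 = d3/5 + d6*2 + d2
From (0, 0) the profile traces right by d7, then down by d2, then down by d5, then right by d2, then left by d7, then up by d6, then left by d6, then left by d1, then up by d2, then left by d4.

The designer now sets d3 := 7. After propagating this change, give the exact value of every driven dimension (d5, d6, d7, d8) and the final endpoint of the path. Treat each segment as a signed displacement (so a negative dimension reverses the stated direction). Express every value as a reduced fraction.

d5 = 27
d6 = 15
d7 = 135
d8 = 177/5
endpoint = (-22, -12)

Apply edit: d3 := 7
  d5 = d2*5 + d3 = 27
  d6 = d1 + d3*2 = 15
  d7 = d5*5 = 135
  d8 = d3/5 + d6*2 + d2 = 177/5
Walk from origin (0, 0):
  seg 1: right by d7 = 135 → (135, 0)
  seg 2: down by d2 = 4 → (135, -4)
  seg 3: down by d5 = 27 → (135, -31)
  seg 4: right by d2 = 4 → (139, -31)
  seg 5: left by d7 = 135 → (4, -31)
  seg 6: up by d6 = 15 → (4, -16)
  seg 7: left by d6 = 15 → (-11, -16)
  seg 8: left by d1 = 1 → (-12, -16)
  seg 9: up by d2 = 4 → (-12, -12)
  seg 10: left by d4 = 10 → (-22, -12)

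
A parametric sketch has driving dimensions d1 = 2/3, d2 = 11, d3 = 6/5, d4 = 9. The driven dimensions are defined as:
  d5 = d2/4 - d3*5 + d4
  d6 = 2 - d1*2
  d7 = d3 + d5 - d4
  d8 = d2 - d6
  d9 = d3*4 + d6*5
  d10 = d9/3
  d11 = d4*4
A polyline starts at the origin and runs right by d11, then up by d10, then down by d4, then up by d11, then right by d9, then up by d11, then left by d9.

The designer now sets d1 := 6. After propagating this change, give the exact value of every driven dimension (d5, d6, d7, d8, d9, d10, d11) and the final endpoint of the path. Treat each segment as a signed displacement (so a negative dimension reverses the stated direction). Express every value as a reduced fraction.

Apply edit: d1 := 6
  d5 = d2/4 - d3*5 + d4 = 23/4
  d6 = 2 - d1*2 = -10
  d7 = d3 + d5 - d4 = -41/20
  d8 = d2 - d6 = 21
  d9 = d3*4 + d6*5 = -226/5
  d10 = d9/3 = -226/15
  d11 = d4*4 = 36
Walk from origin (0, 0):
  seg 1: right by d11 = 36 → (36, 0)
  seg 2: up by d10 = -226/15 → (36, -226/15)
  seg 3: down by d4 = 9 → (36, -361/15)
  seg 4: up by d11 = 36 → (36, 179/15)
  seg 5: right by d9 = -226/5 → (-46/5, 179/15)
  seg 6: up by d11 = 36 → (-46/5, 719/15)
  seg 7: left by d9 = -226/5 → (36, 719/15)

d5 = 23/4
d6 = -10
d7 = -41/20
d8 = 21
d9 = -226/5
d10 = -226/15
d11 = 36
endpoint = (36, 719/15)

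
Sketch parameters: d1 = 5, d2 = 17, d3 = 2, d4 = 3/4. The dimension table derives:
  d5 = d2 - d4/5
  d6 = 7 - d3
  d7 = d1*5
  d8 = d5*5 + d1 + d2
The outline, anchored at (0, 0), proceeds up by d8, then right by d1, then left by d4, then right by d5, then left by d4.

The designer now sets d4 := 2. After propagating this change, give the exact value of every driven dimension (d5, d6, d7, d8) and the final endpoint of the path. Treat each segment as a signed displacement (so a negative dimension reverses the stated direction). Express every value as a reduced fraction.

d5 = 83/5
d6 = 5
d7 = 25
d8 = 105
endpoint = (88/5, 105)

Apply edit: d4 := 2
  d5 = d2 - d4/5 = 83/5
  d6 = 7 - d3 = 5
  d7 = d1*5 = 25
  d8 = d5*5 + d1 + d2 = 105
Walk from origin (0, 0):
  seg 1: up by d8 = 105 → (0, 105)
  seg 2: right by d1 = 5 → (5, 105)
  seg 3: left by d4 = 2 → (3, 105)
  seg 4: right by d5 = 83/5 → (98/5, 105)
  seg 5: left by d4 = 2 → (88/5, 105)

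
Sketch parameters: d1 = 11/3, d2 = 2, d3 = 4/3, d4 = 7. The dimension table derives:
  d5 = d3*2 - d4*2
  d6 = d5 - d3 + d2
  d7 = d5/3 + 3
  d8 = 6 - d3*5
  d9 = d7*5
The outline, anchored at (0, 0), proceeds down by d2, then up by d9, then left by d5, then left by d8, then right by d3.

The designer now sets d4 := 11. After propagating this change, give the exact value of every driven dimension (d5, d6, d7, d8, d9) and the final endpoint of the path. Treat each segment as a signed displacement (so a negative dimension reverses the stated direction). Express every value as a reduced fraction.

d5 = -58/3
d6 = -56/3
d7 = -31/9
d8 = -2/3
d9 = -155/9
endpoint = (64/3, -173/9)

Apply edit: d4 := 11
  d5 = d3*2 - d4*2 = -58/3
  d6 = d5 - d3 + d2 = -56/3
  d7 = d5/3 + 3 = -31/9
  d8 = 6 - d3*5 = -2/3
  d9 = d7*5 = -155/9
Walk from origin (0, 0):
  seg 1: down by d2 = 2 → (0, -2)
  seg 2: up by d9 = -155/9 → (0, -173/9)
  seg 3: left by d5 = -58/3 → (58/3, -173/9)
  seg 4: left by d8 = -2/3 → (20, -173/9)
  seg 5: right by d3 = 4/3 → (64/3, -173/9)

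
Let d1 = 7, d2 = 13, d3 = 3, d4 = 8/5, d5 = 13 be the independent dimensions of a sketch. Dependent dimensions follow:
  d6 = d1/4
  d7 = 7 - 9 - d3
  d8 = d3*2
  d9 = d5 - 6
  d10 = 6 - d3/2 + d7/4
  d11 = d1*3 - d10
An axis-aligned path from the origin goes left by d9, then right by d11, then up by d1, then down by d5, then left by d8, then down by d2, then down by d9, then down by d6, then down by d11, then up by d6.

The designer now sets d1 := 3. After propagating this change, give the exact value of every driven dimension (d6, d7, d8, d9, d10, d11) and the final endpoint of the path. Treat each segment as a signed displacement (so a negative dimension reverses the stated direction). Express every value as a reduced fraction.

Apply edit: d1 := 3
  d6 = d1/4 = 3/4
  d7 = 7 - 9 - d3 = -5
  d8 = d3*2 = 6
  d9 = d5 - 6 = 7
  d10 = 6 - d3/2 + d7/4 = 13/4
  d11 = d1*3 - d10 = 23/4
Walk from origin (0, 0):
  seg 1: left by d9 = 7 → (-7, 0)
  seg 2: right by d11 = 23/4 → (-5/4, 0)
  seg 3: up by d1 = 3 → (-5/4, 3)
  seg 4: down by d5 = 13 → (-5/4, -10)
  seg 5: left by d8 = 6 → (-29/4, -10)
  seg 6: down by d2 = 13 → (-29/4, -23)
  seg 7: down by d9 = 7 → (-29/4, -30)
  seg 8: down by d6 = 3/4 → (-29/4, -123/4)
  seg 9: down by d11 = 23/4 → (-29/4, -73/2)
  seg 10: up by d6 = 3/4 → (-29/4, -143/4)

d6 = 3/4
d7 = -5
d8 = 6
d9 = 7
d10 = 13/4
d11 = 23/4
endpoint = (-29/4, -143/4)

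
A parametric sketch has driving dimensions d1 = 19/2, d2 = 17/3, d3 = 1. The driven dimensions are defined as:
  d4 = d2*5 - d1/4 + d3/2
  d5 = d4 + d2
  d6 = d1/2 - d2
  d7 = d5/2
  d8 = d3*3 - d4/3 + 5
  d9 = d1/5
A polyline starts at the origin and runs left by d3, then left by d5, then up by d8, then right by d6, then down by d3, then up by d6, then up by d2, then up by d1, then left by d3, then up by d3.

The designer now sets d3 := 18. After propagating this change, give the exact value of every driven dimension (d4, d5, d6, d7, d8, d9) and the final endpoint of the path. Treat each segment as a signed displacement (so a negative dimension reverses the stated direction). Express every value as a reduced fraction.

d4 = 839/24
d5 = 325/8
d6 = -11/12
d7 = 325/16
d8 = 3409/72
d9 = 19/10
endpoint = (-1861/24, 4435/72)

Apply edit: d3 := 18
  d4 = d2*5 - d1/4 + d3/2 = 839/24
  d5 = d4 + d2 = 325/8
  d6 = d1/2 - d2 = -11/12
  d7 = d5/2 = 325/16
  d8 = d3*3 - d4/3 + 5 = 3409/72
  d9 = d1/5 = 19/10
Walk from origin (0, 0):
  seg 1: left by d3 = 18 → (-18, 0)
  seg 2: left by d5 = 325/8 → (-469/8, 0)
  seg 3: up by d8 = 3409/72 → (-469/8, 3409/72)
  seg 4: right by d6 = -11/12 → (-1429/24, 3409/72)
  seg 5: down by d3 = 18 → (-1429/24, 2113/72)
  seg 6: up by d6 = -11/12 → (-1429/24, 2047/72)
  seg 7: up by d2 = 17/3 → (-1429/24, 2455/72)
  seg 8: up by d1 = 19/2 → (-1429/24, 3139/72)
  seg 9: left by d3 = 18 → (-1861/24, 3139/72)
  seg 10: up by d3 = 18 → (-1861/24, 4435/72)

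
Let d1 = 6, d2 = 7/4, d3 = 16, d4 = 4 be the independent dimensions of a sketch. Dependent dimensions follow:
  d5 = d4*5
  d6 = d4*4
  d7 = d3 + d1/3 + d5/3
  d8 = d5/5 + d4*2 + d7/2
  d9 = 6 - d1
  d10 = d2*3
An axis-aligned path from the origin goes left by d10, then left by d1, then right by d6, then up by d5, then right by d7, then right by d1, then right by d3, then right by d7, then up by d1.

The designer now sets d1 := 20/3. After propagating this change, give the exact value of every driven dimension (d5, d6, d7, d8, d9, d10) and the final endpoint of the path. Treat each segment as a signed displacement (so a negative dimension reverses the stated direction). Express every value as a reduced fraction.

Apply edit: d1 := 20/3
  d5 = d4*5 = 20
  d6 = d4*4 = 16
  d7 = d3 + d1/3 + d5/3 = 224/9
  d8 = d5/5 + d4*2 + d7/2 = 220/9
  d9 = 6 - d1 = -2/3
  d10 = d2*3 = 21/4
Walk from origin (0, 0):
  seg 1: left by d10 = 21/4 → (-21/4, 0)
  seg 2: left by d1 = 20/3 → (-143/12, 0)
  seg 3: right by d6 = 16 → (49/12, 0)
  seg 4: up by d5 = 20 → (49/12, 20)
  seg 5: right by d7 = 224/9 → (1043/36, 20)
  seg 6: right by d1 = 20/3 → (1283/36, 20)
  seg 7: right by d3 = 16 → (1859/36, 20)
  seg 8: right by d7 = 224/9 → (2755/36, 20)
  seg 9: up by d1 = 20/3 → (2755/36, 80/3)

d5 = 20
d6 = 16
d7 = 224/9
d8 = 220/9
d9 = -2/3
d10 = 21/4
endpoint = (2755/36, 80/3)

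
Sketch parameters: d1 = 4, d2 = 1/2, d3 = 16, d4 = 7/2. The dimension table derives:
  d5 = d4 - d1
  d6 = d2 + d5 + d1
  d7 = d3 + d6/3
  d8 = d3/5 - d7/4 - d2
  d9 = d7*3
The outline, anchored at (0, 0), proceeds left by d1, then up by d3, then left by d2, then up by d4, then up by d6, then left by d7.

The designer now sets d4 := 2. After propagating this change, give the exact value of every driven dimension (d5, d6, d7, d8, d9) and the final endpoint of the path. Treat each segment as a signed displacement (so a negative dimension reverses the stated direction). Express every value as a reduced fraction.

d5 = -2
d6 = 5/2
d7 = 101/6
d8 = -181/120
d9 = 101/2
endpoint = (-64/3, 41/2)

Apply edit: d4 := 2
  d5 = d4 - d1 = -2
  d6 = d2 + d5 + d1 = 5/2
  d7 = d3 + d6/3 = 101/6
  d8 = d3/5 - d7/4 - d2 = -181/120
  d9 = d7*3 = 101/2
Walk from origin (0, 0):
  seg 1: left by d1 = 4 → (-4, 0)
  seg 2: up by d3 = 16 → (-4, 16)
  seg 3: left by d2 = 1/2 → (-9/2, 16)
  seg 4: up by d4 = 2 → (-9/2, 18)
  seg 5: up by d6 = 5/2 → (-9/2, 41/2)
  seg 6: left by d7 = 101/6 → (-64/3, 41/2)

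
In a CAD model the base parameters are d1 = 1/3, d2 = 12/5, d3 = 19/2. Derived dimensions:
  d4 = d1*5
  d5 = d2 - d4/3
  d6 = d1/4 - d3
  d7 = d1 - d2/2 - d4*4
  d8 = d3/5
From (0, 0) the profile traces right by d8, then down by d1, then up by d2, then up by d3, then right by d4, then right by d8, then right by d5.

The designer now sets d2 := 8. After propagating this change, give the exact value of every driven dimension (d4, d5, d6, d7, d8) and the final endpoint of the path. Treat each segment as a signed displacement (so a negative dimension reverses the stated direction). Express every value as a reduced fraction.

Apply edit: d2 := 8
  d4 = d1*5 = 5/3
  d5 = d2 - d4/3 = 67/9
  d6 = d1/4 - d3 = -113/12
  d7 = d1 - d2/2 - d4*4 = -31/3
  d8 = d3/5 = 19/10
Walk from origin (0, 0):
  seg 1: right by d8 = 19/10 → (19/10, 0)
  seg 2: down by d1 = 1/3 → (19/10, -1/3)
  seg 3: up by d2 = 8 → (19/10, 23/3)
  seg 4: up by d3 = 19/2 → (19/10, 103/6)
  seg 5: right by d4 = 5/3 → (107/30, 103/6)
  seg 6: right by d8 = 19/10 → (82/15, 103/6)
  seg 7: right by d5 = 67/9 → (581/45, 103/6)

d4 = 5/3
d5 = 67/9
d6 = -113/12
d7 = -31/3
d8 = 19/10
endpoint = (581/45, 103/6)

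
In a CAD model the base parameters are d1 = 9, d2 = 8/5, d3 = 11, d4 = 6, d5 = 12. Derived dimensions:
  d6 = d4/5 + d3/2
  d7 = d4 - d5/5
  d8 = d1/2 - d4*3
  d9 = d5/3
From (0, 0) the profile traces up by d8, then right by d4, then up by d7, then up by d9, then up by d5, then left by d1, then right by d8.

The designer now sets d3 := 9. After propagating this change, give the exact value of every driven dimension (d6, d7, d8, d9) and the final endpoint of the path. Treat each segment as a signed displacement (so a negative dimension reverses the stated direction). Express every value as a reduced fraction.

d6 = 57/10
d7 = 18/5
d8 = -27/2
d9 = 4
endpoint = (-33/2, 61/10)

Apply edit: d3 := 9
  d6 = d4/5 + d3/2 = 57/10
  d7 = d4 - d5/5 = 18/5
  d8 = d1/2 - d4*3 = -27/2
  d9 = d5/3 = 4
Walk from origin (0, 0):
  seg 1: up by d8 = -27/2 → (0, -27/2)
  seg 2: right by d4 = 6 → (6, -27/2)
  seg 3: up by d7 = 18/5 → (6, -99/10)
  seg 4: up by d9 = 4 → (6, -59/10)
  seg 5: up by d5 = 12 → (6, 61/10)
  seg 6: left by d1 = 9 → (-3, 61/10)
  seg 7: right by d8 = -27/2 → (-33/2, 61/10)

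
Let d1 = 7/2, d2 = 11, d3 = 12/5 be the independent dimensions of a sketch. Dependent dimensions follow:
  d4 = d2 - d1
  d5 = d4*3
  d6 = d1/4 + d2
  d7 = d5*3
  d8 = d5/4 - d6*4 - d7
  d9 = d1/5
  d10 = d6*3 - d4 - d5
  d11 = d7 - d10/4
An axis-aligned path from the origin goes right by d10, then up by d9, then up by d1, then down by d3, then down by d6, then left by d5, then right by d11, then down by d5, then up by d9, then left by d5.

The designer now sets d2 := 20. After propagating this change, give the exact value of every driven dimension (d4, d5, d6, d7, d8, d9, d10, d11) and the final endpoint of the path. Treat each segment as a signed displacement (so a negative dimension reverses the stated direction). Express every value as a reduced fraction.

d4 = 33/2
d5 = 99/2
d6 = 167/8
d7 = 297/2
d8 = -1757/8
d9 = 7/10
d10 = -27/8
d11 = 4779/32
endpoint = (1503/32, -543/8)

Apply edit: d2 := 20
  d4 = d2 - d1 = 33/2
  d5 = d4*3 = 99/2
  d6 = d1/4 + d2 = 167/8
  d7 = d5*3 = 297/2
  d8 = d5/4 - d6*4 - d7 = -1757/8
  d9 = d1/5 = 7/10
  d10 = d6*3 - d4 - d5 = -27/8
  d11 = d7 - d10/4 = 4779/32
Walk from origin (0, 0):
  seg 1: right by d10 = -27/8 → (-27/8, 0)
  seg 2: up by d9 = 7/10 → (-27/8, 7/10)
  seg 3: up by d1 = 7/2 → (-27/8, 21/5)
  seg 4: down by d3 = 12/5 → (-27/8, 9/5)
  seg 5: down by d6 = 167/8 → (-27/8, -763/40)
  seg 6: left by d5 = 99/2 → (-423/8, -763/40)
  seg 7: right by d11 = 4779/32 → (3087/32, -763/40)
  seg 8: down by d5 = 99/2 → (3087/32, -2743/40)
  seg 9: up by d9 = 7/10 → (3087/32, -543/8)
  seg 10: left by d5 = 99/2 → (1503/32, -543/8)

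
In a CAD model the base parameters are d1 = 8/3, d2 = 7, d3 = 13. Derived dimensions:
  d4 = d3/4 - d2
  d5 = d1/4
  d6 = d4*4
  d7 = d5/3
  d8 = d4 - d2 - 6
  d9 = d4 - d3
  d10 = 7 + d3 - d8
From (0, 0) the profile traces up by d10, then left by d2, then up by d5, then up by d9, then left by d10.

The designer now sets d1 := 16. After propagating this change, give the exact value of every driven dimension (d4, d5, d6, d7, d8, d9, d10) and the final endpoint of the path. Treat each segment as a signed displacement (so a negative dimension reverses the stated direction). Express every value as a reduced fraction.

Apply edit: d1 := 16
  d4 = d3/4 - d2 = -15/4
  d5 = d1/4 = 4
  d6 = d4*4 = -15
  d7 = d5/3 = 4/3
  d8 = d4 - d2 - 6 = -67/4
  d9 = d4 - d3 = -67/4
  d10 = 7 + d3 - d8 = 147/4
Walk from origin (0, 0):
  seg 1: up by d10 = 147/4 → (0, 147/4)
  seg 2: left by d2 = 7 → (-7, 147/4)
  seg 3: up by d5 = 4 → (-7, 163/4)
  seg 4: up by d9 = -67/4 → (-7, 24)
  seg 5: left by d10 = 147/4 → (-175/4, 24)

d4 = -15/4
d5 = 4
d6 = -15
d7 = 4/3
d8 = -67/4
d9 = -67/4
d10 = 147/4
endpoint = (-175/4, 24)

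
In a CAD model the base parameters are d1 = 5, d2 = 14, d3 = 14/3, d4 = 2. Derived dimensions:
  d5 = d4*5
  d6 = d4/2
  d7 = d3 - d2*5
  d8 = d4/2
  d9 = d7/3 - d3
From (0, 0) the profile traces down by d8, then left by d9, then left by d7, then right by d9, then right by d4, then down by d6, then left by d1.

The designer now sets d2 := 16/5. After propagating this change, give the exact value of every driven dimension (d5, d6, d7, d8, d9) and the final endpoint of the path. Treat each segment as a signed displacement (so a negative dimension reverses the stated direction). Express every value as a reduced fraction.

d5 = 10
d6 = 1
d7 = -34/3
d8 = 1
d9 = -76/9
endpoint = (25/3, -2)

Apply edit: d2 := 16/5
  d5 = d4*5 = 10
  d6 = d4/2 = 1
  d7 = d3 - d2*5 = -34/3
  d8 = d4/2 = 1
  d9 = d7/3 - d3 = -76/9
Walk from origin (0, 0):
  seg 1: down by d8 = 1 → (0, -1)
  seg 2: left by d9 = -76/9 → (76/9, -1)
  seg 3: left by d7 = -34/3 → (178/9, -1)
  seg 4: right by d9 = -76/9 → (34/3, -1)
  seg 5: right by d4 = 2 → (40/3, -1)
  seg 6: down by d6 = 1 → (40/3, -2)
  seg 7: left by d1 = 5 → (25/3, -2)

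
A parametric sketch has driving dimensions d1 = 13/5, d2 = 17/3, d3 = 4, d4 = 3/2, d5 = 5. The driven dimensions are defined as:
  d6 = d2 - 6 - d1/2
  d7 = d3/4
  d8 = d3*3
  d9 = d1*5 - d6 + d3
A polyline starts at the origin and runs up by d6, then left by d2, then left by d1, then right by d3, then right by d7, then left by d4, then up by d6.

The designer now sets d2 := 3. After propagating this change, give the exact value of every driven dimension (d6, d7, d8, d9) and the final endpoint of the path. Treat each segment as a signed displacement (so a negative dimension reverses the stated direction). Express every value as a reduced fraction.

Apply edit: d2 := 3
  d6 = d2 - 6 - d1/2 = -43/10
  d7 = d3/4 = 1
  d8 = d3*3 = 12
  d9 = d1*5 - d6 + d3 = 213/10
Walk from origin (0, 0):
  seg 1: up by d6 = -43/10 → (0, -43/10)
  seg 2: left by d2 = 3 → (-3, -43/10)
  seg 3: left by d1 = 13/5 → (-28/5, -43/10)
  seg 4: right by d3 = 4 → (-8/5, -43/10)
  seg 5: right by d7 = 1 → (-3/5, -43/10)
  seg 6: left by d4 = 3/2 → (-21/10, -43/10)
  seg 7: up by d6 = -43/10 → (-21/10, -43/5)

d6 = -43/10
d7 = 1
d8 = 12
d9 = 213/10
endpoint = (-21/10, -43/5)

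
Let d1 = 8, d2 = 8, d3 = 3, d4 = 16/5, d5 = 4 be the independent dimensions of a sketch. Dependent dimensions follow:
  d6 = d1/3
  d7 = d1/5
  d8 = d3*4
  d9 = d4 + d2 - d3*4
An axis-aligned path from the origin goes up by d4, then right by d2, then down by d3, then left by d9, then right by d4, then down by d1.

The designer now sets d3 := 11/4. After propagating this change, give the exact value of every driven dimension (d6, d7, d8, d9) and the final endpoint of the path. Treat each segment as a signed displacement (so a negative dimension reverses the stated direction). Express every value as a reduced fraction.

d6 = 8/3
d7 = 8/5
d8 = 11
d9 = 1/5
endpoint = (11, -151/20)

Apply edit: d3 := 11/4
  d6 = d1/3 = 8/3
  d7 = d1/5 = 8/5
  d8 = d3*4 = 11
  d9 = d4 + d2 - d3*4 = 1/5
Walk from origin (0, 0):
  seg 1: up by d4 = 16/5 → (0, 16/5)
  seg 2: right by d2 = 8 → (8, 16/5)
  seg 3: down by d3 = 11/4 → (8, 9/20)
  seg 4: left by d9 = 1/5 → (39/5, 9/20)
  seg 5: right by d4 = 16/5 → (11, 9/20)
  seg 6: down by d1 = 8 → (11, -151/20)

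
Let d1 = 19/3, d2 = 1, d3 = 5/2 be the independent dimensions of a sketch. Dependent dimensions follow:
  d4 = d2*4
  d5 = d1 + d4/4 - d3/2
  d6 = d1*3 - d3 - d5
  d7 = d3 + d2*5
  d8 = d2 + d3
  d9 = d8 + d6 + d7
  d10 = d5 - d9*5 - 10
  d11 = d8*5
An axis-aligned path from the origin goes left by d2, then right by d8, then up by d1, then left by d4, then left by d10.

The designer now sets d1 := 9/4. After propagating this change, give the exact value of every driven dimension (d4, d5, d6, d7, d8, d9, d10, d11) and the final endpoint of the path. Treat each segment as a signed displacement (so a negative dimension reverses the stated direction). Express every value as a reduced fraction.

d4 = 4
d5 = 2
d6 = 9/4
d7 = 15/2
d8 = 7/2
d9 = 53/4
d10 = -297/4
d11 = 35/2
endpoint = (291/4, 9/4)

Apply edit: d1 := 9/4
  d4 = d2*4 = 4
  d5 = d1 + d4/4 - d3/2 = 2
  d6 = d1*3 - d3 - d5 = 9/4
  d7 = d3 + d2*5 = 15/2
  d8 = d2 + d3 = 7/2
  d9 = d8 + d6 + d7 = 53/4
  d10 = d5 - d9*5 - 10 = -297/4
  d11 = d8*5 = 35/2
Walk from origin (0, 0):
  seg 1: left by d2 = 1 → (-1, 0)
  seg 2: right by d8 = 7/2 → (5/2, 0)
  seg 3: up by d1 = 9/4 → (5/2, 9/4)
  seg 4: left by d4 = 4 → (-3/2, 9/4)
  seg 5: left by d10 = -297/4 → (291/4, 9/4)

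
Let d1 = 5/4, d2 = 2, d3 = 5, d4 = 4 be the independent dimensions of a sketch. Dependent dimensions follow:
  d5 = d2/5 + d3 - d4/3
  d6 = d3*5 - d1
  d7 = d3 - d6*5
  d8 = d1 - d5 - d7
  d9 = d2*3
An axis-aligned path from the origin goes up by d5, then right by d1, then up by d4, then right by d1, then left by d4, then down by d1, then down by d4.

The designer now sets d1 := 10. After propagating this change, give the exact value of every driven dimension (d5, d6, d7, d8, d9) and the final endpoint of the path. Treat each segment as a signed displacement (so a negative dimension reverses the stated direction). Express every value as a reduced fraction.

d5 = 61/15
d6 = 15
d7 = -70
d8 = 1139/15
d9 = 6
endpoint = (16, -89/15)

Apply edit: d1 := 10
  d5 = d2/5 + d3 - d4/3 = 61/15
  d6 = d3*5 - d1 = 15
  d7 = d3 - d6*5 = -70
  d8 = d1 - d5 - d7 = 1139/15
  d9 = d2*3 = 6
Walk from origin (0, 0):
  seg 1: up by d5 = 61/15 → (0, 61/15)
  seg 2: right by d1 = 10 → (10, 61/15)
  seg 3: up by d4 = 4 → (10, 121/15)
  seg 4: right by d1 = 10 → (20, 121/15)
  seg 5: left by d4 = 4 → (16, 121/15)
  seg 6: down by d1 = 10 → (16, -29/15)
  seg 7: down by d4 = 4 → (16, -89/15)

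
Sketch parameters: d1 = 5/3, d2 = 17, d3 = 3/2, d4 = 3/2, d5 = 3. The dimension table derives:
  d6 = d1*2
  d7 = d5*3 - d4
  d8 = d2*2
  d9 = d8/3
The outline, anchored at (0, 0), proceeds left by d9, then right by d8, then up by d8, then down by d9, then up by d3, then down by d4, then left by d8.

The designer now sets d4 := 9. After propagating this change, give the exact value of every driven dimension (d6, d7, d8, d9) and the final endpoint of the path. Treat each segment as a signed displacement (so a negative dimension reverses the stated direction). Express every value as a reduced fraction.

Apply edit: d4 := 9
  d6 = d1*2 = 10/3
  d7 = d5*3 - d4 = 0
  d8 = d2*2 = 34
  d9 = d8/3 = 34/3
Walk from origin (0, 0):
  seg 1: left by d9 = 34/3 → (-34/3, 0)
  seg 2: right by d8 = 34 → (68/3, 0)
  seg 3: up by d8 = 34 → (68/3, 34)
  seg 4: down by d9 = 34/3 → (68/3, 68/3)
  seg 5: up by d3 = 3/2 → (68/3, 145/6)
  seg 6: down by d4 = 9 → (68/3, 91/6)
  seg 7: left by d8 = 34 → (-34/3, 91/6)

d6 = 10/3
d7 = 0
d8 = 34
d9 = 34/3
endpoint = (-34/3, 91/6)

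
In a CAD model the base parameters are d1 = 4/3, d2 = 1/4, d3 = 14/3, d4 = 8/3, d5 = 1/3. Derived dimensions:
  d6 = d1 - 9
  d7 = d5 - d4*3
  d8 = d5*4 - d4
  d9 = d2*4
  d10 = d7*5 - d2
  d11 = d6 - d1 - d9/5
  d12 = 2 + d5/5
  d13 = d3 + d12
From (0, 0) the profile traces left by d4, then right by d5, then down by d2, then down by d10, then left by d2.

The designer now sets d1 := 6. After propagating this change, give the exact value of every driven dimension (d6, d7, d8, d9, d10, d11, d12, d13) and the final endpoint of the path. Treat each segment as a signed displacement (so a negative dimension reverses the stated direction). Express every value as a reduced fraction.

d6 = -3
d7 = -23/3
d8 = -4/3
d9 = 1
d10 = -463/12
d11 = -46/5
d12 = 31/15
d13 = 101/15
endpoint = (-31/12, 115/3)

Apply edit: d1 := 6
  d6 = d1 - 9 = -3
  d7 = d5 - d4*3 = -23/3
  d8 = d5*4 - d4 = -4/3
  d9 = d2*4 = 1
  d10 = d7*5 - d2 = -463/12
  d11 = d6 - d1 - d9/5 = -46/5
  d12 = 2 + d5/5 = 31/15
  d13 = d3 + d12 = 101/15
Walk from origin (0, 0):
  seg 1: left by d4 = 8/3 → (-8/3, 0)
  seg 2: right by d5 = 1/3 → (-7/3, 0)
  seg 3: down by d2 = 1/4 → (-7/3, -1/4)
  seg 4: down by d10 = -463/12 → (-7/3, 115/3)
  seg 5: left by d2 = 1/4 → (-31/12, 115/3)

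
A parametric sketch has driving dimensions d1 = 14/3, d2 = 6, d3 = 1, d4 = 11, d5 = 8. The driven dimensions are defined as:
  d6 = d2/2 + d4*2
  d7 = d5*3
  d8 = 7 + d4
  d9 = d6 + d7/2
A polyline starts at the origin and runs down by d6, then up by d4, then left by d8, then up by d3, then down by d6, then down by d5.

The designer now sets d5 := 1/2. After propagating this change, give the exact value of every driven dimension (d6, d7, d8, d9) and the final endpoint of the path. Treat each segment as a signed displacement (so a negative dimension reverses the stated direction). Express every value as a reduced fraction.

Apply edit: d5 := 1/2
  d6 = d2/2 + d4*2 = 25
  d7 = d5*3 = 3/2
  d8 = 7 + d4 = 18
  d9 = d6 + d7/2 = 103/4
Walk from origin (0, 0):
  seg 1: down by d6 = 25 → (0, -25)
  seg 2: up by d4 = 11 → (0, -14)
  seg 3: left by d8 = 18 → (-18, -14)
  seg 4: up by d3 = 1 → (-18, -13)
  seg 5: down by d6 = 25 → (-18, -38)
  seg 6: down by d5 = 1/2 → (-18, -77/2)

d6 = 25
d7 = 3/2
d8 = 18
d9 = 103/4
endpoint = (-18, -77/2)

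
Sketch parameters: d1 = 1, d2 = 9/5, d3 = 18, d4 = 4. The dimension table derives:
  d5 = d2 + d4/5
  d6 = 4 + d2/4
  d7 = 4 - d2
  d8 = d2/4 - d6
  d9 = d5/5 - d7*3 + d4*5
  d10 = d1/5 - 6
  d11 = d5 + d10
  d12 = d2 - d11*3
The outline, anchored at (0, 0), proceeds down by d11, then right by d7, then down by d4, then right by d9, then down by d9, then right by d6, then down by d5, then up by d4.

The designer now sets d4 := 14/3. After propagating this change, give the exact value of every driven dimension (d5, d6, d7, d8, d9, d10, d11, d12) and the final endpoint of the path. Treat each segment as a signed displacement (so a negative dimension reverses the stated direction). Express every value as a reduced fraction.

d5 = 41/15
d6 = 89/20
d7 = 11/5
d8 = -4
d9 = 432/25
d10 = -29/5
d11 = -46/15
d12 = 11
endpoint = (2393/100, -1271/75)

Apply edit: d4 := 14/3
  d5 = d2 + d4/5 = 41/15
  d6 = 4 + d2/4 = 89/20
  d7 = 4 - d2 = 11/5
  d8 = d2/4 - d6 = -4
  d9 = d5/5 - d7*3 + d4*5 = 432/25
  d10 = d1/5 - 6 = -29/5
  d11 = d5 + d10 = -46/15
  d12 = d2 - d11*3 = 11
Walk from origin (0, 0):
  seg 1: down by d11 = -46/15 → (0, 46/15)
  seg 2: right by d7 = 11/5 → (11/5, 46/15)
  seg 3: down by d4 = 14/3 → (11/5, -8/5)
  seg 4: right by d9 = 432/25 → (487/25, -8/5)
  seg 5: down by d9 = 432/25 → (487/25, -472/25)
  seg 6: right by d6 = 89/20 → (2393/100, -472/25)
  seg 7: down by d5 = 41/15 → (2393/100, -1621/75)
  seg 8: up by d4 = 14/3 → (2393/100, -1271/75)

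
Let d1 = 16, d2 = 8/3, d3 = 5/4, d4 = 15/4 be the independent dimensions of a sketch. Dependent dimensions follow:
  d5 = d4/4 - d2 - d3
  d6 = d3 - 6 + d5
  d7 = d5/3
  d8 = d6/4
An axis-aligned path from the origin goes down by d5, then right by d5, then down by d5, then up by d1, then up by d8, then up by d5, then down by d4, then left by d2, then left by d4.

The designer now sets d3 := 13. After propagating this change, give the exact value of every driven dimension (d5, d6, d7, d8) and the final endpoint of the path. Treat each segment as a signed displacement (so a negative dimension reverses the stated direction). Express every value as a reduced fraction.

d5 = -707/48
d6 = -371/48
d7 = -707/144
d8 = -371/192
endpoint = (-1015/48, 1603/64)

Apply edit: d3 := 13
  d5 = d4/4 - d2 - d3 = -707/48
  d6 = d3 - 6 + d5 = -371/48
  d7 = d5/3 = -707/144
  d8 = d6/4 = -371/192
Walk from origin (0, 0):
  seg 1: down by d5 = -707/48 → (0, 707/48)
  seg 2: right by d5 = -707/48 → (-707/48, 707/48)
  seg 3: down by d5 = -707/48 → (-707/48, 707/24)
  seg 4: up by d1 = 16 → (-707/48, 1091/24)
  seg 5: up by d8 = -371/192 → (-707/48, 8357/192)
  seg 6: up by d5 = -707/48 → (-707/48, 1843/64)
  seg 7: down by d4 = 15/4 → (-707/48, 1603/64)
  seg 8: left by d2 = 8/3 → (-835/48, 1603/64)
  seg 9: left by d4 = 15/4 → (-1015/48, 1603/64)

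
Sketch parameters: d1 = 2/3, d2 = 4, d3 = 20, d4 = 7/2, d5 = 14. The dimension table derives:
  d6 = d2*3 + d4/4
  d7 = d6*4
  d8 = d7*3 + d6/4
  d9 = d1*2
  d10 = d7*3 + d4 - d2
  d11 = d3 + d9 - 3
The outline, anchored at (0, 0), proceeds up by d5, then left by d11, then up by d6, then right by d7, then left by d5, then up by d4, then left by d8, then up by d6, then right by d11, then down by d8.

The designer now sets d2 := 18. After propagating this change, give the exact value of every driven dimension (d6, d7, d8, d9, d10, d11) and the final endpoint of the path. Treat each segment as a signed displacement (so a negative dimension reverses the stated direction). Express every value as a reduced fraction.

d6 = 439/8
d7 = 439/2
d8 = 21511/32
d9 = 4/3
d10 = 644
d11 = 55/3
endpoint = (-14935/32, -17439/32)

Apply edit: d2 := 18
  d6 = d2*3 + d4/4 = 439/8
  d7 = d6*4 = 439/2
  d8 = d7*3 + d6/4 = 21511/32
  d9 = d1*2 = 4/3
  d10 = d7*3 + d4 - d2 = 644
  d11 = d3 + d9 - 3 = 55/3
Walk from origin (0, 0):
  seg 1: up by d5 = 14 → (0, 14)
  seg 2: left by d11 = 55/3 → (-55/3, 14)
  seg 3: up by d6 = 439/8 → (-55/3, 551/8)
  seg 4: right by d7 = 439/2 → (1207/6, 551/8)
  seg 5: left by d5 = 14 → (1123/6, 551/8)
  seg 6: up by d4 = 7/2 → (1123/6, 579/8)
  seg 7: left by d8 = 21511/32 → (-46565/96, 579/8)
  seg 8: up by d6 = 439/8 → (-46565/96, 509/4)
  seg 9: right by d11 = 55/3 → (-14935/32, 509/4)
  seg 10: down by d8 = 21511/32 → (-14935/32, -17439/32)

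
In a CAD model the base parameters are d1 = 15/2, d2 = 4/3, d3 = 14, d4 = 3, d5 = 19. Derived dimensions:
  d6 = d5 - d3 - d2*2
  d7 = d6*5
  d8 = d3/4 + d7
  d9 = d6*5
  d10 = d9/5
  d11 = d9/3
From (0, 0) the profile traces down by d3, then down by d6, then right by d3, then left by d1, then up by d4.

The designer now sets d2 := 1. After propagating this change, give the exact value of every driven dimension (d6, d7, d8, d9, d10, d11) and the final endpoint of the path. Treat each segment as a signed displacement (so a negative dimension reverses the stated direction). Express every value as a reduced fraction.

Apply edit: d2 := 1
  d6 = d5 - d3 - d2*2 = 3
  d7 = d6*5 = 15
  d8 = d3/4 + d7 = 37/2
  d9 = d6*5 = 15
  d10 = d9/5 = 3
  d11 = d9/3 = 5
Walk from origin (0, 0):
  seg 1: down by d3 = 14 → (0, -14)
  seg 2: down by d6 = 3 → (0, -17)
  seg 3: right by d3 = 14 → (14, -17)
  seg 4: left by d1 = 15/2 → (13/2, -17)
  seg 5: up by d4 = 3 → (13/2, -14)

d6 = 3
d7 = 15
d8 = 37/2
d9 = 15
d10 = 3
d11 = 5
endpoint = (13/2, -14)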